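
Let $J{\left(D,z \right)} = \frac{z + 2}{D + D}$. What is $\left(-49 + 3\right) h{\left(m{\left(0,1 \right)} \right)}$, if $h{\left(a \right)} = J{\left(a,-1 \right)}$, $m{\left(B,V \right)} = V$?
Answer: $-23$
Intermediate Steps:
$J{\left(D,z \right)} = \frac{2 + z}{2 D}$
$h{\left(a \right)} = \frac{1}{2 a}$ ($h{\left(a \right)} = \frac{2 - 1}{2 a} = \frac{1}{2} \frac{1}{a} 1 = \frac{1}{2 a}$)
$\left(-49 + 3\right) h{\left(m{\left(0,1 \right)} \right)} = \left(-49 + 3\right) \frac{1}{2 \cdot 1} = - 46 \cdot \frac{1}{2} \cdot 1 = \left(-46\right) \frac{1}{2} = -23$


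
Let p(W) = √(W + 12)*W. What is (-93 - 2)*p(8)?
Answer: -1520*√5 ≈ -3398.8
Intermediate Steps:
p(W) = W*√(12 + W) (p(W) = √(12 + W)*W = W*√(12 + W))
(-93 - 2)*p(8) = (-93 - 2)*(8*√(12 + 8)) = -760*√20 = -760*2*√5 = -1520*√5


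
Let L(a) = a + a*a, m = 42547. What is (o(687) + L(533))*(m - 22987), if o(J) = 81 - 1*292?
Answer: 5563079160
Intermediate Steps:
o(J) = -211 (o(J) = 81 - 292 = -211)
L(a) = a + a²
(o(687) + L(533))*(m - 22987) = (-211 + 533*(1 + 533))*(42547 - 22987) = (-211 + 533*534)*19560 = (-211 + 284622)*19560 = 284411*19560 = 5563079160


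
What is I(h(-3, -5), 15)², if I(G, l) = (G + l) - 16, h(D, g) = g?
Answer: 36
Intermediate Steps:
I(G, l) = -16 + G + l
I(h(-3, -5), 15)² = (-16 - 5 + 15)² = (-6)² = 36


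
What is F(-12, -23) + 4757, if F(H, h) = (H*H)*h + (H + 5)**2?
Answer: 1494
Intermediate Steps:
F(H, h) = (5 + H)**2 + h*H**2 (F(H, h) = H**2*h + (5 + H)**2 = h*H**2 + (5 + H)**2 = (5 + H)**2 + h*H**2)
F(-12, -23) + 4757 = ((5 - 12)**2 - 23*(-12)**2) + 4757 = ((-7)**2 - 23*144) + 4757 = (49 - 3312) + 4757 = -3263 + 4757 = 1494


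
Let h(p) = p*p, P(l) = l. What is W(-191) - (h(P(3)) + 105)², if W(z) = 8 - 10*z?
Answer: -11078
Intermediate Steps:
h(p) = p²
W(-191) - (h(P(3)) + 105)² = (8 - 10*(-191)) - (3² + 105)² = (8 + 1910) - (9 + 105)² = 1918 - 1*114² = 1918 - 1*12996 = 1918 - 12996 = -11078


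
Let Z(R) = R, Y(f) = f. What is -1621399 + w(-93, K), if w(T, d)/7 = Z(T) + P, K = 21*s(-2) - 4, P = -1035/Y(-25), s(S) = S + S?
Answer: -8108801/5 ≈ -1.6218e+6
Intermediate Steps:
s(S) = 2*S
P = 207/5 (P = -1035/(-25) = -1035*(-1/25) = 207/5 ≈ 41.400)
K = -88 (K = 21*(2*(-2)) - 4 = 21*(-4) - 4 = -84 - 4 = -88)
w(T, d) = 1449/5 + 7*T (w(T, d) = 7*(T + 207/5) = 7*(207/5 + T) = 1449/5 + 7*T)
-1621399 + w(-93, K) = -1621399 + (1449/5 + 7*(-93)) = -1621399 + (1449/5 - 651) = -1621399 - 1806/5 = -8108801/5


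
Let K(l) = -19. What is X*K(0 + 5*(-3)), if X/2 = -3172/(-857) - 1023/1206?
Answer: -18675233/172257 ≈ -108.41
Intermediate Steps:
X = 982907/172257 (X = 2*(-3172/(-857) - 1023/1206) = 2*(-3172*(-1/857) - 1023*1/1206) = 2*(3172/857 - 341/402) = 2*(982907/344514) = 982907/172257 ≈ 5.7060)
X*K(0 + 5*(-3)) = (982907/172257)*(-19) = -18675233/172257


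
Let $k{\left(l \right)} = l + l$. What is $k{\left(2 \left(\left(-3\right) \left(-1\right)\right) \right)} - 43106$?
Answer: $-43094$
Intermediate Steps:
$k{\left(l \right)} = 2 l$
$k{\left(2 \left(\left(-3\right) \left(-1\right)\right) \right)} - 43106 = 2 \cdot 2 \left(\left(-3\right) \left(-1\right)\right) - 43106 = 2 \cdot 2 \cdot 3 - 43106 = 2 \cdot 6 - 43106 = 12 - 43106 = -43094$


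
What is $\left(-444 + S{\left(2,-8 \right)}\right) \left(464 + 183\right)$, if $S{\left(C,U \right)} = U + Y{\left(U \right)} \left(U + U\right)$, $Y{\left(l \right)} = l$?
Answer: $-209628$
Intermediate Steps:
$S{\left(C,U \right)} = U + 2 U^{2}$ ($S{\left(C,U \right)} = U + U \left(U + U\right) = U + U 2 U = U + 2 U^{2}$)
$\left(-444 + S{\left(2,-8 \right)}\right) \left(464 + 183\right) = \left(-444 - 8 \left(1 + 2 \left(-8\right)\right)\right) \left(464 + 183\right) = \left(-444 - 8 \left(1 - 16\right)\right) 647 = \left(-444 - -120\right) 647 = \left(-444 + 120\right) 647 = \left(-324\right) 647 = -209628$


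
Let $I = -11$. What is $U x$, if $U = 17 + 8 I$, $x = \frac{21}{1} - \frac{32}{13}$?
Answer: $- \frac{17111}{13} \approx -1316.2$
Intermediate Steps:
$x = \frac{241}{13}$ ($x = 21 \cdot 1 - \frac{32}{13} = 21 - \frac{32}{13} = \frac{241}{13} \approx 18.538$)
$U = -71$ ($U = 17 + 8 \left(-11\right) = 17 - 88 = -71$)
$U x = \left(-71\right) \frac{241}{13} = - \frac{17111}{13}$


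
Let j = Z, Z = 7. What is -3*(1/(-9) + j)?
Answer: -62/3 ≈ -20.667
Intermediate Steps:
j = 7
-3*(1/(-9) + j) = -3*(1/(-9) + 7) = -3*(-⅑ + 7) = -3*62/9 = -62/3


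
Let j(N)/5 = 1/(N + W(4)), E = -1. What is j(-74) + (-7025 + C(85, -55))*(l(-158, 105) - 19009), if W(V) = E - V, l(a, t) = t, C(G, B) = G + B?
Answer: 10446444915/79 ≈ 1.3223e+8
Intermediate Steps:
C(G, B) = B + G
W(V) = -1 - V
j(N) = 5/(-5 + N) (j(N) = 5/(N + (-1 - 1*4)) = 5/(N + (-1 - 4)) = 5/(N - 5) = 5/(-5 + N))
j(-74) + (-7025 + C(85, -55))*(l(-158, 105) - 19009) = 5/(-5 - 74) + (-7025 + (-55 + 85))*(105 - 19009) = 5/(-79) + (-7025 + 30)*(-18904) = 5*(-1/79) - 6995*(-18904) = -5/79 + 132233480 = 10446444915/79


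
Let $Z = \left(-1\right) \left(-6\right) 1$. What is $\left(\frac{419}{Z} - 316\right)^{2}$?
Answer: $\frac{2181529}{36} \approx 60598.0$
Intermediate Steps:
$Z = 6$ ($Z = 6 \cdot 1 = 6$)
$\left(\frac{419}{Z} - 316\right)^{2} = \left(\frac{419}{6} - 316\right)^{2} = \left(- \frac{1477}{6}\right)^{2} = \frac{2181529}{36}$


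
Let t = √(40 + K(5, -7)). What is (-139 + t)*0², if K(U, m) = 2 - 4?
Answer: 0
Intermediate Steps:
K(U, m) = -2
t = √38 (t = √(40 - 2) = √38 ≈ 6.1644)
(-139 + t)*0² = (-139 + √38)*0² = (-139 + √38)*0 = 0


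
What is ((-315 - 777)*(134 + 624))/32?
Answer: -103467/4 ≈ -25867.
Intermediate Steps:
((-315 - 777)*(134 + 624))/32 = (-1092*758)/32 = (1/32)*(-827736) = -103467/4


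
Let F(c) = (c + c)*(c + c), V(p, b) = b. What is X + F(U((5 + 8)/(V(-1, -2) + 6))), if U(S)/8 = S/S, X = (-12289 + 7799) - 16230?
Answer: -20464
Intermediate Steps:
X = -20720 (X = -4490 - 16230 = -20720)
U(S) = 8 (U(S) = 8*(S/S) = 8*1 = 8)
F(c) = 4*c² (F(c) = (2*c)*(2*c) = 4*c²)
X + F(U((5 + 8)/(V(-1, -2) + 6))) = -20720 + 4*8² = -20720 + 4*64 = -20720 + 256 = -20464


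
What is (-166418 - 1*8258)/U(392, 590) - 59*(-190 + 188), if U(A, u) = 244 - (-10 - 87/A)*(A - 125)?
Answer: 69058014/1165517 ≈ 59.251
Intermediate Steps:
U(A, u) = 244 - (-125 + A)*(-10 - 87/A) (U(A, u) = 244 - (-10 - 87/A)*(-125 + A) = 244 - (-125 + A)*(-10 - 87/A))
(-166418 - 1*8258)/U(392, 590) - 59*(-190 + 188) = (-166418 - 1*8258)/(-919 - 10875/392 + 10*392) - 59*(-190 + 188) = (-166418 - 8258)/(-919 - 10875*1/392 + 3920) - 59*(-2) = -174676/(-919 - 10875/392 + 3920) + 118 = -174676/1165517/392 + 118 = -174676*392/1165517 + 118 = -68472992/1165517 + 118 = 69058014/1165517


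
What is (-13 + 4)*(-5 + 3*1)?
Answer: 18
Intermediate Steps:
(-13 + 4)*(-5 + 3*1) = -9*(-5 + 3) = -9*(-2) = 18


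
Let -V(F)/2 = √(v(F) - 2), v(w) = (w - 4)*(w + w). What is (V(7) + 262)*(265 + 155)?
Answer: 110040 - 1680*√10 ≈ 1.0473e+5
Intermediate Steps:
v(w) = 2*w*(-4 + w) (v(w) = (-4 + w)*(2*w) = 2*w*(-4 + w))
V(F) = -2*√(-2 + 2*F*(-4 + F)) (V(F) = -2*√(2*F*(-4 + F) - 2) = -2*√(-2 + 2*F*(-4 + F)))
(V(7) + 262)*(265 + 155) = (-2*√2*√(-1 + 7*(-4 + 7)) + 262)*(265 + 155) = (-2*√2*√(-1 + 7*3) + 262)*420 = (-2*√2*√(-1 + 21) + 262)*420 = (-2*√2*√20 + 262)*420 = (-2*√2*2*√5 + 262)*420 = (-4*√10 + 262)*420 = (262 - 4*√10)*420 = 110040 - 1680*√10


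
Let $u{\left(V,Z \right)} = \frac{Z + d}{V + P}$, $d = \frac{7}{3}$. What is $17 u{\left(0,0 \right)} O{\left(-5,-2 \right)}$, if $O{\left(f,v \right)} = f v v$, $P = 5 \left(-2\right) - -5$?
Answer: $\frac{476}{3} \approx 158.67$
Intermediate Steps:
$d = \frac{7}{3}$ ($d = 7 \cdot \frac{1}{3} = \frac{7}{3} \approx 2.3333$)
$P = -5$ ($P = -10 + 5 = -5$)
$u{\left(V,Z \right)} = \frac{\frac{7}{3} + Z}{-5 + V}$ ($u{\left(V,Z \right)} = \frac{Z + \frac{7}{3}}{V - 5} = \frac{\frac{7}{3} + Z}{-5 + V}$)
$O{\left(f,v \right)} = f v^{2}$
$17 u{\left(0,0 \right)} O{\left(-5,-2 \right)} = 17 \frac{\frac{7}{3} + 0}{-5 + 0} \left(- 5 \left(-2\right)^{2}\right) = 17 \frac{1}{-5} \cdot \frac{7}{3} \left(\left(-5\right) 4\right) = 17 \left(\left(- \frac{1}{5}\right) \frac{7}{3}\right) \left(-20\right) = 17 \left(- \frac{7}{15}\right) \left(-20\right) = \left(- \frac{119}{15}\right) \left(-20\right) = \frac{476}{3}$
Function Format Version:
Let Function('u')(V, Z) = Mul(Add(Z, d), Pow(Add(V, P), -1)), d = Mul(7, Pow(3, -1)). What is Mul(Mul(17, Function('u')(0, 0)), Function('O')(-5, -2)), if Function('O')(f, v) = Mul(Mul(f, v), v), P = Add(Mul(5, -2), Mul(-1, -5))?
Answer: Rational(476, 3) ≈ 158.67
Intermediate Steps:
d = Rational(7, 3) (d = Mul(7, Rational(1, 3)) = Rational(7, 3) ≈ 2.3333)
P = -5 (P = Add(-10, 5) = -5)
Function('u')(V, Z) = Mul(Pow(Add(-5, V), -1), Add(Rational(7, 3), Z)) (Function('u')(V, Z) = Mul(Add(Z, Rational(7, 3)), Pow(Add(V, -5), -1)) = Mul(Add(Rational(7, 3), Z), Pow(Add(-5, V), -1)) = Mul(Pow(Add(-5, V), -1), Add(Rational(7, 3), Z)))
Function('O')(f, v) = Mul(f, Pow(v, 2))
Mul(Mul(17, Function('u')(0, 0)), Function('O')(-5, -2)) = Mul(Mul(17, Mul(Pow(Add(-5, 0), -1), Add(Rational(7, 3), 0))), Mul(-5, Pow(-2, 2))) = Mul(Mul(17, Mul(Pow(-5, -1), Rational(7, 3))), Mul(-5, 4)) = Mul(Mul(17, Mul(Rational(-1, 5), Rational(7, 3))), -20) = Mul(Mul(17, Rational(-7, 15)), -20) = Mul(Rational(-119, 15), -20) = Rational(476, 3)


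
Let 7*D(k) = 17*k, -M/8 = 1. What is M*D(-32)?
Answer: 4352/7 ≈ 621.71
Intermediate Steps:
M = -8 (M = -8*1 = -8)
D(k) = 17*k/7 (D(k) = (17*k)/7 = 17*k/7)
M*D(-32) = -136*(-32)/7 = -8*(-544/7) = 4352/7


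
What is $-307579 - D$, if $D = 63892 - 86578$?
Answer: $-284893$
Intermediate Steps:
$D = -22686$ ($D = 63892 - 86578 = -22686$)
$-307579 - D = -307579 - -22686 = -307579 + 22686 = -284893$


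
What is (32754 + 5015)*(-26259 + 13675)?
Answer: -475285096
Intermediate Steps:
(32754 + 5015)*(-26259 + 13675) = 37769*(-12584) = -475285096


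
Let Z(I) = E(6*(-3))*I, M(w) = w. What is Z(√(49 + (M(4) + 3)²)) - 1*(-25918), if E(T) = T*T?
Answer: 25918 + 2268*√2 ≈ 29125.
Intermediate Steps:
E(T) = T²
Z(I) = 324*I (Z(I) = (6*(-3))²*I = (-18)²*I = 324*I)
Z(√(49 + (M(4) + 3)²)) - 1*(-25918) = 324*√(49 + (4 + 3)²) - 1*(-25918) = 324*√(49 + 7²) + 25918 = 324*√(49 + 49) + 25918 = 324*√98 + 25918 = 324*(7*√2) + 25918 = 2268*√2 + 25918 = 25918 + 2268*√2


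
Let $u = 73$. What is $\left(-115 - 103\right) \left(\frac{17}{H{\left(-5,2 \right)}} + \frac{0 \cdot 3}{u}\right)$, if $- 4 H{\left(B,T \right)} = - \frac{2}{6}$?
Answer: $-44472$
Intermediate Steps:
$H{\left(B,T \right)} = \frac{1}{12}$ ($H{\left(B,T \right)} = - \frac{\left(-2\right) \frac{1}{6}}{4} = \left(- \frac{1}{4}\right) \left(- \frac{1}{3}\right) = \frac{1}{12}$)
$\left(-115 - 103\right) \left(\frac{17}{H{\left(-5,2 \right)}} + \frac{0 \cdot 3}{u}\right) = \left(-115 - 103\right) \left(17 \frac{1}{\frac{1}{12}} + \frac{0 \cdot 3}{73}\right) = - 218 \left(17 \cdot 12 + 0 \cdot \frac{1}{73}\right) = - 218 \left(204 + 0\right) = \left(-218\right) 204 = -44472$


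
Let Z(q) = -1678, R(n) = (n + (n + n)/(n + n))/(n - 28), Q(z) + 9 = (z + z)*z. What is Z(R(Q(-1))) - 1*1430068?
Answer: -1431746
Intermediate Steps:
Q(z) = -9 + 2*z² (Q(z) = -9 + (z + z)*z = -9 + (2*z)*z = -9 + 2*z²)
R(n) = (1 + n)/(-28 + n) (R(n) = (n + (2*n)/((2*n)))/(-28 + n) = (n + (2*n)*(1/(2*n)))/(-28 + n) = (n + 1)/(-28 + n) = (1 + n)/(-28 + n))
Z(R(Q(-1))) - 1*1430068 = -1678 - 1*1430068 = -1678 - 1430068 = -1431746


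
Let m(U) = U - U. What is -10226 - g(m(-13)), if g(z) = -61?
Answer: -10165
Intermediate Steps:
m(U) = 0
-10226 - g(m(-13)) = -10226 - 1*(-61) = -10226 + 61 = -10165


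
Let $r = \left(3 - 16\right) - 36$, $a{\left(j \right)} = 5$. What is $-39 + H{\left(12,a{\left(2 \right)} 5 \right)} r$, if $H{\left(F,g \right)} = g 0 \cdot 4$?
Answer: $-39$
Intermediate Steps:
$r = -49$ ($r = -13 - 36 = -49$)
$H{\left(F,g \right)} = 0$ ($H{\left(F,g \right)} = 0 \cdot 4 = 0$)
$-39 + H{\left(12,a{\left(2 \right)} 5 \right)} r = -39 + 0 \left(-49\right) = -39 + 0 = -39$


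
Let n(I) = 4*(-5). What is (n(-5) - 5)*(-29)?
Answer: 725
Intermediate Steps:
n(I) = -20
(n(-5) - 5)*(-29) = (-20 - 5)*(-29) = -25*(-29) = 725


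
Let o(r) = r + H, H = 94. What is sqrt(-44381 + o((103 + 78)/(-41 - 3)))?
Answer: I*sqrt(21436899)/22 ≈ 210.45*I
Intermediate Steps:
o(r) = 94 + r (o(r) = r + 94 = 94 + r)
sqrt(-44381 + o((103 + 78)/(-41 - 3))) = sqrt(-44381 + (94 + (103 + 78)/(-41 - 3))) = sqrt(-44381 + (94 + 181/(-44))) = sqrt(-44381 + (94 + 181*(-1/44))) = sqrt(-44381 + (94 - 181/44)) = sqrt(-44381 + 3955/44) = sqrt(-1948809/44) = I*sqrt(21436899)/22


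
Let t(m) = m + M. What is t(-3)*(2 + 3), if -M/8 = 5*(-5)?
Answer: 985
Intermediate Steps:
M = 200 (M = -40*(-5) = -8*(-25) = 200)
t(m) = 200 + m (t(m) = m + 200 = 200 + m)
t(-3)*(2 + 3) = (200 - 3)*(2 + 3) = 197*5 = 985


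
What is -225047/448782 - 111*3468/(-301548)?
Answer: 8741271715/11277442878 ≈ 0.77511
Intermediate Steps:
-225047/448782 - 111*3468/(-301548) = -225047*1/448782 - 384948*(-1/301548) = -225047/448782 + 32079/25129 = 8741271715/11277442878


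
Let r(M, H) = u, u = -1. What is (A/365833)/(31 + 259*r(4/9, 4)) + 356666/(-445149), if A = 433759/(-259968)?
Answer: -859323739033994069/1072507928026609152 ≈ -0.80123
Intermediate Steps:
r(M, H) = -1
A = -433759/259968 (A = 433759*(-1/259968) = -433759/259968 ≈ -1.6685)
(A/365833)/(31 + 259*r(4/9, 4)) + 356666/(-445149) = (-433759/259968/365833)/(31 + 259*(-1)) + 356666/(-445149) = (-433759/259968*1/365833)/(31 - 259) + 356666*(-1/445149) = -433759/95104873344/(-228) - 356666/445149 = -433759/95104873344*(-1/228) - 356666/445149 = 433759/21683911122432 - 356666/445149 = -859323739033994069/1072507928026609152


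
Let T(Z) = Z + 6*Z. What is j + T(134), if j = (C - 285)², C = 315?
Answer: 1838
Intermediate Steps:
j = 900 (j = (315 - 285)² = 30² = 900)
T(Z) = 7*Z
j + T(134) = 900 + 7*134 = 900 + 938 = 1838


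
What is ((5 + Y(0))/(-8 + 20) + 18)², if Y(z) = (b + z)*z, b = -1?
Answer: 48841/144 ≈ 339.17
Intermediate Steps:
Y(z) = z*(-1 + z) (Y(z) = (-1 + z)*z = z*(-1 + z))
((5 + Y(0))/(-8 + 20) + 18)² = ((5 + 0*(-1 + 0))/(-8 + 20) + 18)² = ((5 + 0*(-1))/12 + 18)² = ((5 + 0)*(1/12) + 18)² = (5*(1/12) + 18)² = (5/12 + 18)² = (221/12)² = 48841/144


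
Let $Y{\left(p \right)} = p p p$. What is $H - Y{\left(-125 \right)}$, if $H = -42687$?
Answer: $1910438$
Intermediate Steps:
$Y{\left(p \right)} = p^{3}$ ($Y{\left(p \right)} = p^{2} p = p^{3}$)
$H - Y{\left(-125 \right)} = -42687 - \left(-125\right)^{3} = -42687 - -1953125 = -42687 + 1953125 = 1910438$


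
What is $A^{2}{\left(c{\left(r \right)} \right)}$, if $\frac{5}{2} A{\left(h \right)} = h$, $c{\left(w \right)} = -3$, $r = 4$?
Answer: $\frac{36}{25} \approx 1.44$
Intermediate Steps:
$A{\left(h \right)} = \frac{2 h}{5}$
$A^{2}{\left(c{\left(r \right)} \right)} = \left(\frac{2}{5} \left(-3\right)\right)^{2} = \left(- \frac{6}{5}\right)^{2} = \frac{36}{25}$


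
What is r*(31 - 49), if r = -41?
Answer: 738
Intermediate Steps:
r*(31 - 49) = -41*(31 - 49) = -41*(-18) = 738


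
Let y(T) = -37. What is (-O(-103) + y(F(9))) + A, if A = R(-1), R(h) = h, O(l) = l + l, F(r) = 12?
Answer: 168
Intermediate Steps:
O(l) = 2*l
A = -1
(-O(-103) + y(F(9))) + A = (-2*(-103) - 37) - 1 = (-1*(-206) - 37) - 1 = (206 - 37) - 1 = 169 - 1 = 168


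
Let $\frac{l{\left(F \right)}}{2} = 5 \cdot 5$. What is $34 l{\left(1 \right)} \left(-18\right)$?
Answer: $-30600$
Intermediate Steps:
$l{\left(F \right)} = 50$ ($l{\left(F \right)} = 2 \cdot 5 \cdot 5 = 2 \cdot 25 = 50$)
$34 l{\left(1 \right)} \left(-18\right) = 34 \cdot 50 \left(-18\right) = 1700 \left(-18\right) = -30600$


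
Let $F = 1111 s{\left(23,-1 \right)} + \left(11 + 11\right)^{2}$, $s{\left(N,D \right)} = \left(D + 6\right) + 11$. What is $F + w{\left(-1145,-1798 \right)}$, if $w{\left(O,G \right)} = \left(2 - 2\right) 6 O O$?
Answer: $18260$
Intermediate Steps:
$s{\left(N,D \right)} = 17 + D$ ($s{\left(N,D \right)} = \left(6 + D\right) + 11 = 17 + D$)
$w{\left(O,G \right)} = 0$ ($w{\left(O,G \right)} = 0 \cdot 6 O O = 0 O O = 0 O = 0$)
$F = 18260$ ($F = 1111 \left(17 - 1\right) + \left(11 + 11\right)^{2} = 1111 \cdot 16 + 22^{2} = 17776 + 484 = 18260$)
$F + w{\left(-1145,-1798 \right)} = 18260 + 0 = 18260$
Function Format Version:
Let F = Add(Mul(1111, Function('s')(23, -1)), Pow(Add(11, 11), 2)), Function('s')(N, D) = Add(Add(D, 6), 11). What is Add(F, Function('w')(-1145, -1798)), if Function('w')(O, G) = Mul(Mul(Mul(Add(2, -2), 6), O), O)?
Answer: 18260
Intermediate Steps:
Function('s')(N, D) = Add(17, D) (Function('s')(N, D) = Add(Add(6, D), 11) = Add(17, D))
Function('w')(O, G) = 0 (Function('w')(O, G) = Mul(Mul(Mul(0, 6), O), O) = Mul(Mul(0, O), O) = Mul(0, O) = 0)
F = 18260 (F = Add(Mul(1111, Add(17, -1)), Pow(Add(11, 11), 2)) = Add(Mul(1111, 16), Pow(22, 2)) = Add(17776, 484) = 18260)
Add(F, Function('w')(-1145, -1798)) = Add(18260, 0) = 18260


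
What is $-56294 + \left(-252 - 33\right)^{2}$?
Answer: $24931$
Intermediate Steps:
$-56294 + \left(-252 - 33\right)^{2} = -56294 + \left(-285\right)^{2} = -56294 + 81225 = 24931$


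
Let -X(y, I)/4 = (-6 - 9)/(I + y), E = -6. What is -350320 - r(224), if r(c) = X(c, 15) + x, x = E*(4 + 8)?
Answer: -83709332/239 ≈ -3.5025e+5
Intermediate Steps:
X(y, I) = 60/(I + y) (X(y, I) = -4*(-6 - 9)/(I + y) = -(-60)/(I + y) = 60/(I + y))
x = -72 (x = -6*(4 + 8) = -6*12 = -72)
r(c) = -72 + 60/(15 + c) (r(c) = 60/(15 + c) - 72 = -72 + 60/(15 + c))
-350320 - r(224) = -350320 - 12*(-85 - 6*224)/(15 + 224) = -350320 - 12*(-85 - 1344)/239 = -350320 - 12*(-1429)/239 = -350320 - 1*(-17148/239) = -350320 + 17148/239 = -83709332/239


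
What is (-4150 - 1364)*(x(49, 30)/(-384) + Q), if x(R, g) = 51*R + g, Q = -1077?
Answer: 382393143/64 ≈ 5.9749e+6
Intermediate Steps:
x(R, g) = g + 51*R
(-4150 - 1364)*(x(49, 30)/(-384) + Q) = (-4150 - 1364)*((30 + 51*49)/(-384) - 1077) = -5514*((30 + 2499)*(-1/384) - 1077) = -5514*(2529*(-1/384) - 1077) = -5514*(-843/128 - 1077) = -5514*(-138699/128) = 382393143/64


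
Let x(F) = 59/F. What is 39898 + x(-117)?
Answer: 4668007/117 ≈ 39898.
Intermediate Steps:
39898 + x(-117) = 39898 + 59/(-117) = 39898 + 59*(-1/117) = 39898 - 59/117 = 4668007/117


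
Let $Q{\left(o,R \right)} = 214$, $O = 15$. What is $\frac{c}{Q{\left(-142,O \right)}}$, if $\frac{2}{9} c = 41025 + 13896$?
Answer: $\frac{494289}{428} \approx 1154.9$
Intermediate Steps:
$c = \frac{494289}{2}$ ($c = \frac{9 \left(41025 + 13896\right)}{2} = \frac{9}{2} \cdot 54921 = \frac{494289}{2} \approx 2.4714 \cdot 10^{5}$)
$\frac{c}{Q{\left(-142,O \right)}} = \frac{494289}{2 \cdot 214} = \frac{494289}{2} \cdot \frac{1}{214} = \frac{494289}{428}$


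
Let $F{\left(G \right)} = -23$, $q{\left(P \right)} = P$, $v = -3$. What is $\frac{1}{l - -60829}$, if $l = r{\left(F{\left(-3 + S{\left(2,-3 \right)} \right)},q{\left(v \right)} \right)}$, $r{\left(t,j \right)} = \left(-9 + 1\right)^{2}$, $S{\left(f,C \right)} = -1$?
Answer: $\frac{1}{60893} \approx 1.6422 \cdot 10^{-5}$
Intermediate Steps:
$r{\left(t,j \right)} = 64$ ($r{\left(t,j \right)} = \left(-8\right)^{2} = 64$)
$l = 64$
$\frac{1}{l - -60829} = \frac{1}{64 - -60829} = \frac{1}{64 + \left(-415061 + 475890\right)} = \frac{1}{64 + 60829} = \frac{1}{60893}$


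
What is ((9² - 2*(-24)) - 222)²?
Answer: 8649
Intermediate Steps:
((9² - 2*(-24)) - 222)² = ((81 + 48) - 222)² = (129 - 222)² = (-93)² = 8649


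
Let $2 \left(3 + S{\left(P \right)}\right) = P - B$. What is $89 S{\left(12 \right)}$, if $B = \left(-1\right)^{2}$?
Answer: $\frac{445}{2} \approx 222.5$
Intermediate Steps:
$B = 1$
$S{\left(P \right)} = - \frac{7}{2} + \frac{P}{2}$ ($S{\left(P \right)} = -3 + \frac{P - 1}{2} = -3 + \frac{-1 + P}{2} = -3 + \left(- \frac{1}{2} + \frac{P}{2}\right) = - \frac{7}{2} + \frac{P}{2}$)
$89 S{\left(12 \right)} = 89 \left(- \frac{7}{2} + \frac{1}{2} \cdot 12\right) = 89 \left(- \frac{7}{2} + 6\right) = 89 \cdot \frac{5}{2} = \frac{445}{2}$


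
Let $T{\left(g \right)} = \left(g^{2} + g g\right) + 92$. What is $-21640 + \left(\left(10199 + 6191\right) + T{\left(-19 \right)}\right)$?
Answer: $-4436$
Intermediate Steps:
$T{\left(g \right)} = 92 + 2 g^{2}$ ($T{\left(g \right)} = \left(g^{2} + g^{2}\right) + 92 = 2 g^{2} + 92 = 92 + 2 g^{2}$)
$-21640 + \left(\left(10199 + 6191\right) + T{\left(-19 \right)}\right) = -21640 + \left(\left(10199 + 6191\right) + \left(92 + 2 \left(-19\right)^{2}\right)\right) = -21640 + \left(16390 + \left(92 + 2 \cdot 361\right)\right) = -21640 + \left(16390 + \left(92 + 722\right)\right) = -21640 + \left(16390 + 814\right) = -21640 + 17204 = -4436$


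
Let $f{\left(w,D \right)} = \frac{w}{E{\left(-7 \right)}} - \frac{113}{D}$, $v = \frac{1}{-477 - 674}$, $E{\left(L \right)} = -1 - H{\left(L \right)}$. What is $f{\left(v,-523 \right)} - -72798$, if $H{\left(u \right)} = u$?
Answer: $\frac{262935362579}{3611838} \approx 72798.0$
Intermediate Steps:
$E{\left(L \right)} = -1 - L$
$v = - \frac{1}{1151}$ ($v = \frac{1}{-1151} = - \frac{1}{1151} \approx -0.00086881$)
$f{\left(w,D \right)} = - \frac{113}{D} + \frac{w}{6}$ ($f{\left(w,D \right)} = \frac{w}{-1 - -7} - \frac{113}{D} = \frac{w}{-1 + 7} - \frac{113}{D} = \frac{w}{6} - \frac{113}{D} = - \frac{113}{D} + \frac{w}{6}$)
$f{\left(v,-523 \right)} - -72798 = \left(- \frac{113}{-523} + \frac{1}{6} \left(- \frac{1}{1151}\right)\right) - -72798 = \left(\left(-113\right) \left(- \frac{1}{523}\right) - \frac{1}{6906}\right) + 72798 = \left(\frac{113}{523} - \frac{1}{6906}\right) + 72798 = \frac{779855}{3611838} + 72798 = \frac{262935362579}{3611838}$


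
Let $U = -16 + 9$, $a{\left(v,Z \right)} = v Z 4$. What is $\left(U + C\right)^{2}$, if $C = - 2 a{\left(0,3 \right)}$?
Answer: $49$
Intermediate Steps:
$a{\left(v,Z \right)} = 4 Z v$ ($a{\left(v,Z \right)} = Z v 4 = 4 Z v$)
$U = -7$
$C = 0$ ($C = - 2 \cdot 4 \cdot 3 \cdot 0 = \left(-2\right) 0 = 0$)
$\left(U + C\right)^{2} = \left(-7 + 0\right)^{2} = \left(-7\right)^{2} = 49$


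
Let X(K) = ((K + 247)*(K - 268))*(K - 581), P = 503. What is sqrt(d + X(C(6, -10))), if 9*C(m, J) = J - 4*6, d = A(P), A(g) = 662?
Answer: 4*sqrt(1761258245)/27 ≈ 6217.4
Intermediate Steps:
d = 662
C(m, J) = -8/3 + J/9 (C(m, J) = (J - 4*6)/9 = (J - 24)/9 = (-24 + J)/9 = -8/3 + J/9)
X(K) = (-581 + K)*(-268 + K)*(247 + K) (X(K) = ((247 + K)*(-268 + K))*(-581 + K) = ((-268 + K)*(247 + K))*(-581 + K) = (-581 + K)*(-268 + K)*(247 + K))
sqrt(d + X(C(6, -10))) = sqrt(662 + (38459876 + (-8/3 + (1/9)*(-10))**3 - 53995*(-8/3 + (1/9)*(-10)) - 602*(-8/3 + (1/9)*(-10))**2)) = sqrt(662 + (38459876 + (-8/3 - 10/9)**3 - 53995*(-8/3 - 10/9) - 602*(-8/3 - 10/9)**2)) = sqrt(662 + (38459876 + (-34/9)**3 - 53995*(-34/9) - 602*(-34/9)**2)) = sqrt(662 + (38459876 - 39304/729 + 1835830/9 - 602*1156/81)) = sqrt(662 + (38459876 - 39304/729 + 1835830/9 - 695912/81)) = sqrt(662 + 28179649322/729) = sqrt(28180131920/729) = 4*sqrt(1761258245)/27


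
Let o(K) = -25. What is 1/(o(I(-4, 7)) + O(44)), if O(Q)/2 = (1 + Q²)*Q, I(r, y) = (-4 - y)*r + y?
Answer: 1/170431 ≈ 5.8675e-6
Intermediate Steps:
I(r, y) = y + r*(-4 - y) (I(r, y) = r*(-4 - y) + y = y + r*(-4 - y))
O(Q) = 2*Q*(1 + Q²) (O(Q) = 2*((1 + Q²)*Q) = 2*(Q*(1 + Q²)) = 2*Q*(1 + Q²))
1/(o(I(-4, 7)) + O(44)) = 1/(-25 + 2*44*(1 + 44²)) = 1/(-25 + 2*44*(1 + 1936)) = 1/(-25 + 2*44*1937) = 1/(-25 + 170456) = 1/170431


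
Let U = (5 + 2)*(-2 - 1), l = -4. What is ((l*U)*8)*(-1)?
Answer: -672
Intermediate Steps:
U = -21 (U = 7*(-3) = -21)
((l*U)*8)*(-1) = (-4*(-21)*8)*(-1) = (84*8)*(-1) = 672*(-1) = -672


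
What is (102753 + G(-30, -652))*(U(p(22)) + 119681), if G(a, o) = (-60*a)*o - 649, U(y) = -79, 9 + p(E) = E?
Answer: -128153064592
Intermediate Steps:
p(E) = -9 + E
G(a, o) = -649 - 60*a*o (G(a, o) = -60*a*o - 649 = -649 - 60*a*o)
(102753 + G(-30, -652))*(U(p(22)) + 119681) = (102753 + (-649 - 60*(-30)*(-652)))*(-79 + 119681) = (102753 + (-649 - 1173600))*119602 = (102753 - 1174249)*119602 = -1071496*119602 = -128153064592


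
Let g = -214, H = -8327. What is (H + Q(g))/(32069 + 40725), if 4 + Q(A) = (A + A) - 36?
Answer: -8795/72794 ≈ -0.12082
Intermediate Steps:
Q(A) = -40 + 2*A (Q(A) = -4 + ((A + A) - 36) = -4 + (2*A - 36) = -4 + (-36 + 2*A) = -40 + 2*A)
(H + Q(g))/(32069 + 40725) = (-8327 + (-40 + 2*(-214)))/(32069 + 40725) = (-8327 + (-40 - 428))/72794 = (-8327 - 468)*(1/72794) = -8795*1/72794 = -8795/72794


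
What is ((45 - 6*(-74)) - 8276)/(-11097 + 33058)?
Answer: -7787/21961 ≈ -0.35458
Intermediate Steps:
((45 - 6*(-74)) - 8276)/(-11097 + 33058) = ((45 + 444) - 8276)/21961 = (489 - 8276)*(1/21961) = -7787*1/21961 = -7787/21961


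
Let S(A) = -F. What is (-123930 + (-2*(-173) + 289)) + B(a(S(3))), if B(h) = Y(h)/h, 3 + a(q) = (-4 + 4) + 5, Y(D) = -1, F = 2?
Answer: -246591/2 ≈ -1.2330e+5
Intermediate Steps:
S(A) = -2 (S(A) = -1*2 = -2)
a(q) = 2 (a(q) = -3 + ((-4 + 4) + 5) = -3 + (0 + 5) = -3 + 5 = 2)
B(h) = -1/h
(-123930 + (-2*(-173) + 289)) + B(a(S(3))) = (-123930 + (-2*(-173) + 289)) - 1/2 = (-123930 + (346 + 289)) - 1*½ = (-123930 + 635) - ½ = -123295 - ½ = -246591/2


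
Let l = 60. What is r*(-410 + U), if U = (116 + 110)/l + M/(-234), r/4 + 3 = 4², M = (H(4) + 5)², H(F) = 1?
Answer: -316982/15 ≈ -21132.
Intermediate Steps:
M = 36 (M = (1 + 5)² = 6² = 36)
r = 52 (r = -12 + 4*4² = -12 + 4*16 = -12 + 64 = 52)
U = 1409/390 (U = (116 + 110)/60 + 36/(-234) = 226*(1/60) + 36*(-1/234) = 113/30 - 2/13 = 1409/390 ≈ 3.6128)
r*(-410 + U) = 52*(-410 + 1409/390) = 52*(-158491/390) = -316982/15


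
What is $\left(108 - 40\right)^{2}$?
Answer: $4624$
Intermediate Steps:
$\left(108 - 40\right)^{2} = 68^{2} = 4624$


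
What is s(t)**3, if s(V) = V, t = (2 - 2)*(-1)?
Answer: 0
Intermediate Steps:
t = 0 (t = 0*(-1) = 0)
s(t)**3 = 0**3 = 0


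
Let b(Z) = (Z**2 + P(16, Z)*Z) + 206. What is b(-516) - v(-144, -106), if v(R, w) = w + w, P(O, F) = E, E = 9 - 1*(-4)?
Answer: 259966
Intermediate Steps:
E = 13 (E = 9 + 4 = 13)
P(O, F) = 13
v(R, w) = 2*w
b(Z) = 206 + Z**2 + 13*Z (b(Z) = (Z**2 + 13*Z) + 206 = 206 + Z**2 + 13*Z)
b(-516) - v(-144, -106) = (206 + (-516)**2 + 13*(-516)) - 2*(-106) = (206 + 266256 - 6708) - 1*(-212) = 259754 + 212 = 259966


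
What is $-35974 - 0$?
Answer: $-35974$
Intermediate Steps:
$-35974 - 0 = -35974 + 0 = -35974$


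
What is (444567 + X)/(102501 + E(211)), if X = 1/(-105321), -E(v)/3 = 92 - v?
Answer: 23411120503/5416553709 ≈ 4.3221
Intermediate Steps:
E(v) = -276 + 3*v (E(v) = -3*(92 - v) = -276 + 3*v)
X = -1/105321 ≈ -9.4948e-6
(444567 + X)/(102501 + E(211)) = (444567 - 1/105321)/(102501 + (-276 + 3*211)) = 46822241006/(105321*(102501 + (-276 + 633))) = 46822241006/(105321*(102501 + 357)) = (46822241006/105321)/102858 = (46822241006/105321)*(1/102858) = 23411120503/5416553709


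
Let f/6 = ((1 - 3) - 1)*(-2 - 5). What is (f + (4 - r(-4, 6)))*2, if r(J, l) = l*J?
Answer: 308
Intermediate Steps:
r(J, l) = J*l
f = 126 (f = 6*(((1 - 3) - 1)*(-2 - 5)) = 6*((-2 - 1)*(-7)) = 6*(-3*(-7)) = 6*21 = 126)
(f + (4 - r(-4, 6)))*2 = (126 + (4 - (-4)*6))*2 = (126 + (4 - 1*(-24)))*2 = (126 + (4 + 24))*2 = (126 + 28)*2 = 154*2 = 308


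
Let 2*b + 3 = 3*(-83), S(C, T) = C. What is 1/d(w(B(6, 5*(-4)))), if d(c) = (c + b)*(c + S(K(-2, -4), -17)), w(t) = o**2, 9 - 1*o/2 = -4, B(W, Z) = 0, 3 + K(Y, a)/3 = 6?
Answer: 1/376750 ≈ 2.6543e-6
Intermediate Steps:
K(Y, a) = 9 (K(Y, a) = -9 + 3*6 = -9 + 18 = 9)
o = 26 (o = 18 - 2*(-4) = 18 + 8 = 26)
b = -126 (b = -3/2 + (3*(-83))/2 = -3/2 + (1/2)*(-249) = -3/2 - 249/2 = -126)
w(t) = 676 (w(t) = 26**2 = 676)
d(c) = (-126 + c)*(9 + c) (d(c) = (c - 126)*(c + 9) = (-126 + c)*(9 + c))
1/d(w(B(6, 5*(-4)))) = 1/(-1134 + 676**2 - 117*676) = 1/(-1134 + 456976 - 79092) = 1/376750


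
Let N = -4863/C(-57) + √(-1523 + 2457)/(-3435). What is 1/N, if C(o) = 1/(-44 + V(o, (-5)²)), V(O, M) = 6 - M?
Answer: 3614916764025/1107498434077574291 + 3435*√934/1107498434077574291 ≈ 3.2640e-6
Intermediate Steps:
C(o) = -1/63 (C(o) = 1/(-44 + (6 - 1*(-5)²)) = 1/(-44 + (6 - 1*25)) = 1/(-44 + (6 - 25)) = 1/(-44 - 19) = 1/(-63) = -1/63)
N = 306369 - √934/3435 (N = -4863/(-1/63) + √(-1523 + 2457)/(-3435) = -4863*(-63) + √934*(-1/3435) = 306369 - √934/3435 ≈ 3.0637e+5)
1/N = 1/(306369 - √934/3435)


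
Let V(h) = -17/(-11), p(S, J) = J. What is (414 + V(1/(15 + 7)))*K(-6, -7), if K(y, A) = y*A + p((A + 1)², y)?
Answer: 164556/11 ≈ 14960.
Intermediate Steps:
V(h) = 17/11 (V(h) = -17*(-1/11) = 17/11)
K(y, A) = y + A*y (K(y, A) = y*A + y = A*y + y = y + A*y)
(414 + V(1/(15 + 7)))*K(-6, -7) = (414 + 17/11)*(-6*(1 - 7)) = 4571*(-6*(-6))/11 = (4571/11)*36 = 164556/11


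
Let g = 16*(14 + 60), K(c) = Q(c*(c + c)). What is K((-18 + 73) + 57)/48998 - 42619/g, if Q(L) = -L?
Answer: -1058974977/29006816 ≈ -36.508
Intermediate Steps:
K(c) = -2*c² (K(c) = -c*(c + c) = -c*2*c = -2*c²)
g = 1184 (g = 16*74 = 1184)
K((-18 + 73) + 57)/48998 - 42619/g = -2*((-18 + 73) + 57)²/48998 - 42619/1184 = -2*(55 + 57)²*(1/48998) - 42619*1/1184 = -2*112²*(1/48998) - 42619/1184 = -2*12544*(1/48998) - 42619/1184 = -25088*1/48998 - 42619/1184 = -12544/24499 - 42619/1184 = -1058974977/29006816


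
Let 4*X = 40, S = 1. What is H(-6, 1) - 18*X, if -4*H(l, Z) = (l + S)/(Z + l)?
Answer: -721/4 ≈ -180.25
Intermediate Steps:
H(l, Z) = -(1 + l)/(4*(Z + l)) (H(l, Z) = -(l + 1)/(4*(Z + l)) = -(1 + l)/(4*(Z + l)))
X = 10 (X = (¼)*40 = 10)
H(-6, 1) - 18*X = (-1 - 1*(-6))/(4*(1 - 6)) - 18*10 = (¼)*(-1 + 6)/(-5) - 180 = (¼)*(-⅕)*5 - 180 = -¼ - 180 = -721/4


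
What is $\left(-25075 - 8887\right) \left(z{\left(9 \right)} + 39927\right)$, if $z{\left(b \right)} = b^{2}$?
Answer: $-1358751696$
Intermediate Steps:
$\left(-25075 - 8887\right) \left(z{\left(9 \right)} + 39927\right) = \left(-25075 - 8887\right) \left(9^{2} + 39927\right) = - 33962 \left(81 + 39927\right) = \left(-33962\right) 40008 = -1358751696$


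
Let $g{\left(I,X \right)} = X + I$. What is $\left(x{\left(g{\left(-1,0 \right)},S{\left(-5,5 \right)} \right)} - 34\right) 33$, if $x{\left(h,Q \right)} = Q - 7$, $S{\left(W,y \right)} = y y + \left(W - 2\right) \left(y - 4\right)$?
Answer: $-759$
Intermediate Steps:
$g{\left(I,X \right)} = I + X$
$S{\left(W,y \right)} = y^{2} + \left(-4 + y\right) \left(-2 + W\right)$ ($S{\left(W,y \right)} = y^{2} + \left(-2 + W\right) \left(-4 + y\right) = y^{2} + \left(-4 + y\right) \left(-2 + W\right)$)
$x{\left(h,Q \right)} = -7 + Q$
$\left(x{\left(g{\left(-1,0 \right)},S{\left(-5,5 \right)} \right)} - 34\right) 33 = \left(\left(-7 - \left(7 - 25\right)\right) - 34\right) 33 = \left(\left(-7 + \left(8 + 25 + 20 - 10 - 25\right)\right) - 34\right) 33 = \left(\left(-7 + 18\right) - 34\right) 33 = \left(11 - 34\right) 33 = \left(-23\right) 33 = -759$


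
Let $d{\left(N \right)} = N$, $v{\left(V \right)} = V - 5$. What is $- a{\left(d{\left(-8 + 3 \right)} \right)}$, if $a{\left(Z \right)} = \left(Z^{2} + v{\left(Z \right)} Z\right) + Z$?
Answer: $-70$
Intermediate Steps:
$v{\left(V \right)} = -5 + V$ ($v{\left(V \right)} = V - 5 = -5 + V$)
$a{\left(Z \right)} = Z + Z^{2} + Z \left(-5 + Z\right)$ ($a{\left(Z \right)} = \left(Z^{2} + \left(-5 + Z\right) Z\right) + Z = \left(Z^{2} + Z \left(-5 + Z\right)\right) + Z = Z + Z^{2} + Z \left(-5 + Z\right)$)
$- a{\left(d{\left(-8 + 3 \right)} \right)} = - 2 \left(-8 + 3\right) \left(-2 + \left(-8 + 3\right)\right) = - 2 \left(-5\right) \left(-2 - 5\right) = - 2 \left(-5\right) \left(-7\right) = \left(-1\right) 70 = -70$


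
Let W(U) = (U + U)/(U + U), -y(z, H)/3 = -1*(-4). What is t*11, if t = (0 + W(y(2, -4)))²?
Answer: 11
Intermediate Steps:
y(z, H) = -12 (y(z, H) = -(-3)*(-4) = -3*4 = -12)
W(U) = 1 (W(U) = (2*U)/((2*U)) = (2*U)*(1/(2*U)) = 1)
t = 1 (t = (0 + 1)² = 1² = 1)
t*11 = 1*11 = 11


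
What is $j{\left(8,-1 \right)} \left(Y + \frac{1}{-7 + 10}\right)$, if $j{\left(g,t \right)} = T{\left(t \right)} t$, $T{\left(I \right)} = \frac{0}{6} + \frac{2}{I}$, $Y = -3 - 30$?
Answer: $- \frac{196}{3} \approx -65.333$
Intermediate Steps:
$Y = -33$ ($Y = -3 - 30 = -33$)
$T{\left(I \right)} = \frac{2}{I}$ ($T{\left(I \right)} = 0 \cdot \frac{1}{6} + \frac{2}{I} = 0 + \frac{2}{I} = \frac{2}{I}$)
$j{\left(g,t \right)} = 2$ ($j{\left(g,t \right)} = \frac{2}{t} t = 2$)
$j{\left(8,-1 \right)} \left(Y + \frac{1}{-7 + 10}\right) = 2 \left(-33 + \frac{1}{-7 + 10}\right) = 2 \left(-33 + \frac{1}{3}\right) = 2 \left(- \frac{98}{3}\right) = - \frac{196}{3}$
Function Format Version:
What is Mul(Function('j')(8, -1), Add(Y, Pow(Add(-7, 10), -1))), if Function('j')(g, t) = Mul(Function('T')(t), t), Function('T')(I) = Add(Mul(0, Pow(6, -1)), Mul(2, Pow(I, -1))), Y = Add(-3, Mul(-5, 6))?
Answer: Rational(-196, 3) ≈ -65.333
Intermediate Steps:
Y = -33 (Y = Add(-3, -30) = -33)
Function('T')(I) = Mul(2, Pow(I, -1)) (Function('T')(I) = Add(Mul(0, Rational(1, 6)), Mul(2, Pow(I, -1))) = Add(0, Mul(2, Pow(I, -1))) = Mul(2, Pow(I, -1)))
Function('j')(g, t) = 2 (Function('j')(g, t) = Mul(Mul(2, Pow(t, -1)), t) = 2)
Mul(Function('j')(8, -1), Add(Y, Pow(Add(-7, 10), -1))) = Mul(2, Add(-33, Pow(Add(-7, 10), -1))) = Mul(2, Add(-33, Pow(3, -1))) = Mul(2, Add(-33, Rational(1, 3))) = Mul(2, Rational(-98, 3)) = Rational(-196, 3)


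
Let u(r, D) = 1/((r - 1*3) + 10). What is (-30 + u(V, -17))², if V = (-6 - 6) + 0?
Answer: 22801/25 ≈ 912.04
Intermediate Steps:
V = -12 (V = -12 + 0 = -12)
u(r, D) = 1/(7 + r) (u(r, D) = 1/((r - 3) + 10) = 1/((-3 + r) + 10) = 1/(7 + r))
(-30 + u(V, -17))² = (-30 + 1/(7 - 12))² = (-30 + 1/(-5))² = (-30 - ⅕)² = (-151/5)² = 22801/25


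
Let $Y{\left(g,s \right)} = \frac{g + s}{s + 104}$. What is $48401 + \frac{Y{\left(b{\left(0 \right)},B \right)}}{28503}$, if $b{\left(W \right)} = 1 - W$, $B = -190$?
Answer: $\frac{13182593183}{272362} \approx 48401.0$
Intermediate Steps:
$Y{\left(g,s \right)} = \frac{g + s}{104 + s}$
$48401 + \frac{Y{\left(b{\left(0 \right)},B \right)}}{28503} = 48401 + \frac{\frac{1}{104 - 190} \left(\left(1 - 0\right) - 190\right)}{28503} = 48401 + \frac{\left(1 + 0\right) - 190}{-86} \cdot \frac{1}{28503} = 48401 + - \frac{1 - 190}{86} \cdot \frac{1}{28503} = 48401 + \left(- \frac{1}{86}\right) \left(-189\right) \frac{1}{28503} = 48401 + \frac{189}{86} \cdot \frac{1}{28503} = 48401 + \frac{21}{272362} = \frac{13182593183}{272362}$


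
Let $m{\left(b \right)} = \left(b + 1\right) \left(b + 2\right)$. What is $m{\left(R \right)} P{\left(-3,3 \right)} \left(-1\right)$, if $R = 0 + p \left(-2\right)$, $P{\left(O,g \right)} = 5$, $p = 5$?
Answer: $-360$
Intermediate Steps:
$R = -10$ ($R = 0 + 5 \left(-2\right) = 0 - 10 = -10$)
$m{\left(b \right)} = \left(1 + b\right) \left(2 + b\right)$
$m{\left(R \right)} P{\left(-3,3 \right)} \left(-1\right) = \left(2 + \left(-10\right)^{2} + 3 \left(-10\right)\right) 5 \left(-1\right) = \left(2 + 100 - 30\right) 5 \left(-1\right) = 72 \cdot 5 \left(-1\right) = 360 \left(-1\right) = -360$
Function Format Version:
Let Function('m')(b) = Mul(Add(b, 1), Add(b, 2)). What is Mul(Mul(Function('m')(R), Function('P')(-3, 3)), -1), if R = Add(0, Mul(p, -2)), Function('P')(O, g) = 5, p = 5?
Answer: -360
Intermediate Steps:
R = -10 (R = Add(0, Mul(5, -2)) = Add(0, -10) = -10)
Function('m')(b) = Mul(Add(1, b), Add(2, b))
Mul(Mul(Function('m')(R), Function('P')(-3, 3)), -1) = Mul(Mul(Add(2, Pow(-10, 2), Mul(3, -10)), 5), -1) = Mul(Mul(Add(2, 100, -30), 5), -1) = Mul(Mul(72, 5), -1) = Mul(360, -1) = -360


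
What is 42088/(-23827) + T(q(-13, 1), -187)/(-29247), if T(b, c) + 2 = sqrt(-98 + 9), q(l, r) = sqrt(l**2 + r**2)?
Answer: -1230900082/696868269 - I*sqrt(89)/29247 ≈ -1.7663 - 0.00032256*I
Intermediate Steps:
T(b, c) = -2 + I*sqrt(89) (T(b, c) = -2 + sqrt(-98 + 9) = -2 + sqrt(-89) = -2 + I*sqrt(89))
42088/(-23827) + T(q(-13, 1), -187)/(-29247) = 42088/(-23827) + (-2 + I*sqrt(89))/(-29247) = 42088*(-1/23827) + (-2 + I*sqrt(89))*(-1/29247) = -42088/23827 + (2/29247 - I*sqrt(89)/29247) = -1230900082/696868269 - I*sqrt(89)/29247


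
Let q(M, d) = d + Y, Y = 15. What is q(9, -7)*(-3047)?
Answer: -24376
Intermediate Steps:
q(M, d) = 15 + d (q(M, d) = d + 15 = 15 + d)
q(9, -7)*(-3047) = (15 - 7)*(-3047) = 8*(-3047) = -24376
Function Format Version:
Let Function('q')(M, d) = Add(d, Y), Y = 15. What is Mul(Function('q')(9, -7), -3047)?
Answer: -24376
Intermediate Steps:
Function('q')(M, d) = Add(15, d) (Function('q')(M, d) = Add(d, 15) = Add(15, d))
Mul(Function('q')(9, -7), -3047) = Mul(Add(15, -7), -3047) = Mul(8, -3047) = -24376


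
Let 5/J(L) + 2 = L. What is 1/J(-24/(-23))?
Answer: -22/115 ≈ -0.19130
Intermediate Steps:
J(L) = 5/(-2 + L)
1/J(-24/(-23)) = 1/(5/(-2 - 24/(-23))) = 1/(5/(-2 - 24*(-1/23))) = 1/(5/(-2 + 24/23)) = 1/(5/(-22/23)) = 1/(5*(-23/22)) = 1/(-115/22) = -22/115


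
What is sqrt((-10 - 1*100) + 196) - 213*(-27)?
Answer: 5751 + sqrt(86) ≈ 5760.3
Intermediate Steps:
sqrt((-10 - 1*100) + 196) - 213*(-27) = sqrt((-10 - 100) + 196) + 5751 = sqrt(-110 + 196) + 5751 = sqrt(86) + 5751 = 5751 + sqrt(86)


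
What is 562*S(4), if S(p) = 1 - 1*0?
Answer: 562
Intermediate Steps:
S(p) = 1 (S(p) = 1 + 0 = 1)
562*S(4) = 562*1 = 562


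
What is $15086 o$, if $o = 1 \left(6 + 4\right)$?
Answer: $150860$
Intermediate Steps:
$o = 10$ ($o = 1 \cdot 10 = 10$)
$15086 o = 15086 \cdot 10 = 150860$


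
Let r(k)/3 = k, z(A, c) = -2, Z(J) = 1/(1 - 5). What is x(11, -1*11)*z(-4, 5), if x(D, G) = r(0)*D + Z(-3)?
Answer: ½ ≈ 0.50000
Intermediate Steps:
Z(J) = -¼ (Z(J) = 1/(-4) = -¼)
r(k) = 3*k
x(D, G) = -¼ (x(D, G) = (3*0)*D - ¼ = 0*D - ¼ = 0 - ¼ = -¼)
x(11, -1*11)*z(-4, 5) = -¼*(-2) = ½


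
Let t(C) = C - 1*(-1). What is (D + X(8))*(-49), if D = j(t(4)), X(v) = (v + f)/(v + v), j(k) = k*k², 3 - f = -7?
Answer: -49441/8 ≈ -6180.1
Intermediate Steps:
f = 10 (f = 3 - 1*(-7) = 3 + 7 = 10)
t(C) = 1 + C (t(C) = C + 1 = 1 + C)
j(k) = k³
X(v) = (10 + v)/(2*v) (X(v) = (v + 10)/(v + v) = (10 + v)/((2*v)) = (10 + v)*(1/(2*v)) = (10 + v)/(2*v))
D = 125 (D = (1 + 4)³ = 5³ = 125)
(D + X(8))*(-49) = (125 + (½)*(10 + 8)/8)*(-49) = (125 + (½)*(⅛)*18)*(-49) = (125 + 9/8)*(-49) = (1009/8)*(-49) = -49441/8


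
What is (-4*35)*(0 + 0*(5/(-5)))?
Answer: 0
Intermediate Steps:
(-4*35)*(0 + 0*(5/(-5))) = -140*(0 + 0*(5*(-1/5))) = -140*(0 + 0*(-1)) = -140*(0 + 0) = -140*0 = 0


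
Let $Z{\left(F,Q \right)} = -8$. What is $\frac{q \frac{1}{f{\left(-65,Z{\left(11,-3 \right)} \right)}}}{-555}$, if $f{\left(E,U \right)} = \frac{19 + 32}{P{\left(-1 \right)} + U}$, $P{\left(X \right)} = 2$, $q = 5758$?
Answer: $\frac{11516}{9435} \approx 1.2206$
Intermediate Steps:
$f{\left(E,U \right)} = \frac{51}{2 + U}$ ($f{\left(E,U \right)} = \frac{19 + 32}{2 + U} = \frac{51}{2 + U}$)
$\frac{q \frac{1}{f{\left(-65,Z{\left(11,-3 \right)} \right)}}}{-555} = \frac{5758 \frac{1}{51 \frac{1}{2 - 8}}}{-555} = \frac{5758}{51 \frac{1}{-6}} \left(- \frac{1}{555}\right) = \frac{5758}{51 \left(- \frac{1}{6}\right)} \left(- \frac{1}{555}\right) = \frac{5758}{- \frac{17}{2}} \left(- \frac{1}{555}\right) = 5758 \left(- \frac{2}{17}\right) \left(- \frac{1}{555}\right) = \left(- \frac{11516}{17}\right) \left(- \frac{1}{555}\right) = \frac{11516}{9435}$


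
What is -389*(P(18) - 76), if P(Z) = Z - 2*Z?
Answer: 36566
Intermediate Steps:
P(Z) = -Z
-389*(P(18) - 76) = -389*(-1*18 - 76) = -389*(-18 - 76) = -389*(-94) = 36566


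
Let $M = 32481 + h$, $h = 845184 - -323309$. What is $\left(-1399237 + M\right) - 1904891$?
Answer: $-2103154$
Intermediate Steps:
$h = 1168493$ ($h = 845184 + 323309 = 1168493$)
$M = 1200974$ ($M = 32481 + 1168493 = 1200974$)
$\left(-1399237 + M\right) - 1904891 = \left(-1399237 + 1200974\right) - 1904891 = -198263 - 1904891 = -2103154$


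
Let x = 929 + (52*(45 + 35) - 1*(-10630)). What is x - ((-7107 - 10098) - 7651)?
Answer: 40575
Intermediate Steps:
x = 15719 (x = 929 + (52*80 + 10630) = 929 + (4160 + 10630) = 929 + 14790 = 15719)
x - ((-7107 - 10098) - 7651) = 15719 - ((-7107 - 10098) - 7651) = 15719 - (-17205 - 7651) = 15719 - 1*(-24856) = 15719 + 24856 = 40575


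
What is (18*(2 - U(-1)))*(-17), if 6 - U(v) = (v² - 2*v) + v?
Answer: 612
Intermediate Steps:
U(v) = 6 + v - v² (U(v) = 6 - ((v² - 2*v) + v) = 6 - (v² - v) = 6 + (v - v²) = 6 + v - v²)
(18*(2 - U(-1)))*(-17) = (18*(2 - (6 - 1 - 1*(-1)²)))*(-17) = (18*(2 - (6 - 1 - 1*1)))*(-17) = (18*(2 - (6 - 1 - 1)))*(-17) = (18*(2 - 1*4))*(-17) = (18*(2 - 4))*(-17) = (18*(-2))*(-17) = -36*(-17) = 612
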